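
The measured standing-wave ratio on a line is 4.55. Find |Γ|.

|Γ| ≈ 0.64

|Γ| = (S − 1)/(S + 1) = (4.55 − 1)/(4.55 + 1) = 3.55/5.55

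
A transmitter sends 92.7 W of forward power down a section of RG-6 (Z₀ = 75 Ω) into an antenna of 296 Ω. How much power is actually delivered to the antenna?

P_delivered ≈ 59.8 W

Γ = (296 − 75)/(296 + 75) = 0.596
|Γ|² = 0.355
P_refl = |Γ|²·P_inc = 32.9 W, P_del = (1 − |Γ|²)·P_inc = 59.8 W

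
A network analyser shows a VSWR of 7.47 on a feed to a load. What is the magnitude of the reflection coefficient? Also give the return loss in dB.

|Γ| ≈ 0.764; return loss ≈ 2.34 dB

|Γ| = (S − 1)/(S + 1) = (7.47 − 1)/(7.47 + 1) = 6.47/8.47
RL = −20·log₁₀|Γ| = −20·log₁₀(0.764)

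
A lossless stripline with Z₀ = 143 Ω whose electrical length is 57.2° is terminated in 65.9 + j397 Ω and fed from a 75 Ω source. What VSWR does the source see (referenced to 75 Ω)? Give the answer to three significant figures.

VSWR ≈ 26.8

tan(βl) = 1.55
Z_in = Z_0·(Z_L + jZ_0·tanβl)/(Z_0 + jZ_L·tanβl) = 19.6 − j183 Ω
Γ_s = (Z_in − Z_s)/(Z_in + Z_s) = (-55.4 − j183)/(94.6 − j183), |Γ_s| = 0.928
VSWR = (1 + |Γ_s|)/(1 − |Γ_s|)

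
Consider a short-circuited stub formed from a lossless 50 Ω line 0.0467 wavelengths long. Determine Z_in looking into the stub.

βl = 2π × 0.0467 = 16.8°
tan(βl) = 0.302
For a short-circuited stub, Z_in = jZ_0·tan(βl)

Z_in ≈ +j15.1 Ω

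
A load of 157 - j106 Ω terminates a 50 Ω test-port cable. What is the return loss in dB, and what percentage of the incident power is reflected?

Γ = (107 − j106)/(207 − j106), |Γ| = 0.648
RL = −20·log₁₀(0.648) = 3.77 dB
P_refl/P_inc = |Γ|² = 0.419

RL ≈ 3.77 dB; 41.9% of incident power reflected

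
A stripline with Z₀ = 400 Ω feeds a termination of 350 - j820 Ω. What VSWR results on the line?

Γ = (Z_L − Z_0)/(Z_L + Z_0) = (-50 − j820)/(750 − j820)
|Γ| = 822/1110 = 0.739
VSWR = (1 + |Γ|)/(1 − |Γ|) = 1.74/0.261

VSWR ≈ 6.67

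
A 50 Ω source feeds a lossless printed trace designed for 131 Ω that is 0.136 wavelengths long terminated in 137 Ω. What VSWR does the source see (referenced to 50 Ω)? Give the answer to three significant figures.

βl = 2π × 0.136 = 49°
tan(βl) = 1.15
Z_in = Z_0·(Z_L + jZ_0·tanβl)/(Z_0 + jZ_L·tanβl) = 130 − j5.77 Ω
Γ_s = (Z_in − Z_s)/(Z_in + Z_s) = (80.1 − j5.77)/(180 − j5.77), |Γ_s| = 0.446
VSWR = (1 + |Γ_s|)/(1 − |Γ_s|)

VSWR ≈ 2.61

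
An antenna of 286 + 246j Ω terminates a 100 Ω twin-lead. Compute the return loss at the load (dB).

RL ≈ 3.43 dB

Γ = (186 + j246)/(386 + j246), |Γ| = 0.674
RL = −20·log₁₀|Γ| = −20·log₁₀(0.674)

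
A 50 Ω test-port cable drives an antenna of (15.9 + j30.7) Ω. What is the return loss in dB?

Γ = (-34.1 + j30.7)/(65.9 + j30.7), |Γ| = 0.631
RL = −20·log₁₀|Γ| = −20·log₁₀(0.631)

RL ≈ 4 dB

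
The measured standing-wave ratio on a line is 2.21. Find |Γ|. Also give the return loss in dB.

|Γ| = (S − 1)/(S + 1) = (2.21 − 1)/(2.21 + 1) = 1.21/3.21
RL = −20·log₁₀|Γ| = −20·log₁₀(0.377)

|Γ| ≈ 0.377; return loss ≈ 8.47 dB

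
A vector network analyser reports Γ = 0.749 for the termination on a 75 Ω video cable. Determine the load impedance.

Z_L = Z_0·(1 + Γ)/(1 − Γ) = 75·(1.75)/(0.251)

Z_L ≈ 523 Ω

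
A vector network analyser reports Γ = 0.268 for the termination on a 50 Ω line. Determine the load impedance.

Z_L ≈ 86.6 Ω

Z_L = Z_0·(1 + Γ)/(1 − Γ) = 50·(1.27)/(0.732)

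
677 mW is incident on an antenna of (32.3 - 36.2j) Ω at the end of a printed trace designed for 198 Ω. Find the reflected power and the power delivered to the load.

P_reflected ≈ 358 mW; P_delivered ≈ 319 mW

|Γ| = |(-165.7 − j36.2)/(230.3 − j36.2)| = 0.728
|Γ|² = 0.529
P_refl = |Γ|²·P_inc = 358 mW, P_del = (1 − |Γ|²)·P_inc = 319 mW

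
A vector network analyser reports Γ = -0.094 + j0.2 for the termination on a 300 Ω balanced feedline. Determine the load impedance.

Z_L ≈ 231 + j97 Ω

Z_L = Z_0·(1 + Γ)/(1 − Γ) = 300·(0.906 + j0.2)/(1.09 − j0.2)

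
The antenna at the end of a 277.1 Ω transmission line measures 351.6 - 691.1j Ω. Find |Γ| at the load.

|Γ| ≈ 0.744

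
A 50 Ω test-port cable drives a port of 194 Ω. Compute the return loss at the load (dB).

Γ = (194 − 50)/(194 + 50) = 0.59
RL = −20·log₁₀|Γ| = −20·log₁₀(0.59)

RL ≈ 4.58 dB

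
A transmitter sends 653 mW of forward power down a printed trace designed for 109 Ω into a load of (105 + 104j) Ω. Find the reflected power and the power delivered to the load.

|Γ| = |(-4 + j104)/(214 + j104)| = 0.437
|Γ|² = 0.191
P_refl = |Γ|²·P_inc = 125 mW, P_del = (1 − |Γ|²)·P_inc = 528 mW

P_reflected ≈ 125 mW; P_delivered ≈ 528 mW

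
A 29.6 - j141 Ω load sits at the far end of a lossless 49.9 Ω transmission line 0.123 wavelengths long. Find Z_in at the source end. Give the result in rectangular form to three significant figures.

βl = 2π × 0.123 = 44.3°
tan(βl) = tan(44.3°) = 0.975
Z_in = Z_0·(Z_L + jZ_0·tanβl)/(Z_0 + jZ_L·tanβl)
     = 49.9·(29.6 − j92.3)/(187 + j28.9)

Z_in ≈ 4 − j25.2 Ω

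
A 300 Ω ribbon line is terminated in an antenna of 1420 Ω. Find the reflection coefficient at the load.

Γ = (Z_L − Z_0)/(Z_L + Z_0) = (1420 − 300)/(1420 + 300) = 1120/1720

Γ = 0.651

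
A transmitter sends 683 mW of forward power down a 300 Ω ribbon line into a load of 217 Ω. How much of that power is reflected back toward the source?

P_reflected ≈ 17.6 mW

Γ = (217 − 300)/(217 + 300) = -0.161
|Γ|² = 0.0258
P_refl = |Γ|²·P_inc = 17.6 mW, P_del = (1 − |Γ|²)·P_inc = 665 mW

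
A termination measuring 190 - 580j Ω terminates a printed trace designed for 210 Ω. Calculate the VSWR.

Γ = (Z_L − Z_0)/(Z_L + Z_0) = (-20 − j580)/(400 − j580)
|Γ| = 580/705 = 0.824
VSWR = (1 + |Γ|)/(1 − |Γ|) = 1.82/0.176

VSWR ≈ 10.3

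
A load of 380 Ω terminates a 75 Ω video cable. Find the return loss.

Γ = (380 − 75)/(380 + 75) = 0.67
RL = −20·log₁₀|Γ| = −20·log₁₀(0.67)

RL ≈ 3.47 dB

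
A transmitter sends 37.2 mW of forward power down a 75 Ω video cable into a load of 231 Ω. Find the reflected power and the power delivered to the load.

Γ = (231 − 75)/(231 + 75) = 0.51
|Γ|² = 0.26
P_refl = |Γ|²·P_inc = 9.67 mW, P_del = (1 − |Γ|²)·P_inc = 27.5 mW

P_reflected ≈ 9.67 mW; P_delivered ≈ 27.5 mW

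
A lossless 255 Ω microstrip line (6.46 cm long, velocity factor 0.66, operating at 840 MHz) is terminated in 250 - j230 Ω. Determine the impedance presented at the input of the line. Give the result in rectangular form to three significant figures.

Z_in ≈ 168 + j167 Ω

λ = v/f = 0.66·c / 840 MHz = 0.236 m
βl = 2π·l/λ = 2π × 0.274 = 98.7°
tan(βl) = tan(98.7°) = -6.56
Z_in = Z_0·(Z_L + jZ_0·tanβl)/(Z_0 + jZ_L·tanβl)
     = 255·(250 − j1900)/(-1250 − j1640)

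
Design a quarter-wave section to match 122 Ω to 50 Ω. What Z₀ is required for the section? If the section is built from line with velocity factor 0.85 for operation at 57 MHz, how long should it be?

Z_qwt = √(Z_0·R_L) = √(50 × 122) = √6100
λ = 0.85·c/f = 4.47 m, so l = λ/4 = 1.12 m

Z_qwt ≈ 78.1 Ω; length ≈ 1.12 m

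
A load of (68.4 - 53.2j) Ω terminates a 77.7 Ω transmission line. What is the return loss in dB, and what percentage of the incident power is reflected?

RL ≈ 9.18 dB; 12.1% of incident power reflected

Γ = (-9.3 − j53.2)/(146.1 − j53.2), |Γ| = 0.347
RL = −20·log₁₀(0.347) = 9.18 dB
P_refl/P_inc = |Γ|² = 0.121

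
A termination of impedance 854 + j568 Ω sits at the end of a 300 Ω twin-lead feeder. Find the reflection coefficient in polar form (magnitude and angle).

Γ ≈ 0.617 ∠ 19.5°

Γ = (Z_L − Z_0)/(Z_L + Z_0) = (554 + j568)/(1154 + j568)
|Γ| = 793/1290 = 0.617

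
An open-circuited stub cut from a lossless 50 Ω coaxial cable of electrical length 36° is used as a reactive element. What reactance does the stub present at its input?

X_in ≈ -68.8 Ω (capacitive)

tan(βl) = 0.727
For an open-circuited stub, Z_in = −jZ_0·cot(βl) = −jZ_0/tan(βl)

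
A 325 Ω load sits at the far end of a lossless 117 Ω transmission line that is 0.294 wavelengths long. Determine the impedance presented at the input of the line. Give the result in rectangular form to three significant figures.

Z_in ≈ 45 + j28.6 Ω

βl = 2π × 0.294 = 106°
tan(βl) = tan(106°) = -3.52
Z_in = Z_0·(Z_L + jZ_0·tanβl)/(Z_0 + jZ_L·tanβl)
     = 117·(325 − j412)/(117 − j1150)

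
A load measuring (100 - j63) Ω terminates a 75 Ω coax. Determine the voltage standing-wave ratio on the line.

VSWR ≈ 2.15

Γ = (Z_L − Z_0)/(Z_L + Z_0) = (25 − j63)/(175 − j63)
|Γ| = 67.8/186 = 0.364
VSWR = (1 + |Γ|)/(1 − |Γ|) = 1.36/0.636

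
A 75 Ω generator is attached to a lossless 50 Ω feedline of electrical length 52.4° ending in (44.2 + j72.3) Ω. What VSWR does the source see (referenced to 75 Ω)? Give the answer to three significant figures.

tan(βl) = 1.3
Z_in = Z_0·(Z_L + jZ_0·tanβl)/(Z_0 + jZ_L·tanβl) = 56.9 − j82 Ω
Γ_s = (Z_in − Z_s)/(Z_in + Z_s) = (-18.1 − j82)/(132 − j82), |Γ_s| = 0.541
VSWR = (1 + |Γ_s|)/(1 − |Γ_s|)

VSWR ≈ 3.36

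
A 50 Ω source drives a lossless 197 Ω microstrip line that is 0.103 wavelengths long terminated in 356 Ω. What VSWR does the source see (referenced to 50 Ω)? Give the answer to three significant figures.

βl = 2π × 0.103 = 37.1°
tan(βl) = 0.756
Z_in = Z_0·(Z_L + jZ_0·tanβl)/(Z_0 + jZ_L·tanβl) = 195 − j118 Ω
Γ_s = (Z_in − Z_s)/(Z_in + Z_s) = (145 − j118)/(245 − j118), |Γ_s| = 0.687
VSWR = (1 + |Γ_s|)/(1 − |Γ_s|)

VSWR ≈ 5.4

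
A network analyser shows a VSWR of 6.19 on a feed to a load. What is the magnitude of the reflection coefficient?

|Γ| = (S − 1)/(S + 1) = (6.19 − 1)/(6.19 + 1) = 5.19/7.19

|Γ| ≈ 0.722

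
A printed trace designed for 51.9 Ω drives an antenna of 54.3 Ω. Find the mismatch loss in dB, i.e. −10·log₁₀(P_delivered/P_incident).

mismatch loss ≈ 0.00222 dB

Γ = (54.3 − 51.9)/(54.3 + 51.9) = 0.0226
|Γ|² = 0.000511, so P_del/P_inc = 1 − |Γ|² = 0.999
ML = −10·log₁₀(1 − |Γ|²)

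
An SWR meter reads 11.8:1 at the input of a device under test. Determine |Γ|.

|Γ| = (S − 1)/(S + 1) = (11.8 − 1)/(11.8 + 1) = 10.8/12.8

|Γ| ≈ 0.844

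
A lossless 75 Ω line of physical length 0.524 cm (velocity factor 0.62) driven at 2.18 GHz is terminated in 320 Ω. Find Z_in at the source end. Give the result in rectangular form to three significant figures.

Z_in ≈ 93.1 − j131 Ω

λ = v/f = 0.62·c / 2.18 GHz = 0.0853 m
βl = 2π·l/λ = 2π × 0.0614 = 22.1°
tan(βl) = tan(22.1°) = 0.406
Z_in = Z_0·(Z_L + jZ_0·tanβl)/(Z_0 + jZ_L·tanβl)
     = 75·(320 + j30.5)/(75 + j130)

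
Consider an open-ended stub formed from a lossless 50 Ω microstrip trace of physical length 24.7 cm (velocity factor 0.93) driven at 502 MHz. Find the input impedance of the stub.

Z_in ≈ +j137 Ω

λ = v/f = 0.93·c / 502 MHz = 0.556 m
βl = 2π·l/λ = 2π × 0.444 = 160°
tan(βl) = -0.364
For an open-ended stub, Z_in = −jZ_0·cot(βl) = −jZ_0/tan(βl)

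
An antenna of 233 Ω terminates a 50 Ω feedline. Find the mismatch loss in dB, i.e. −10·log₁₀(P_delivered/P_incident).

Γ = (233 − 50)/(233 + 50) = 0.647
|Γ|² = 0.418, so P_del/P_inc = 1 − |Γ|² = 0.582
ML = −10·log₁₀(1 − |Γ|²)

mismatch loss ≈ 2.35 dB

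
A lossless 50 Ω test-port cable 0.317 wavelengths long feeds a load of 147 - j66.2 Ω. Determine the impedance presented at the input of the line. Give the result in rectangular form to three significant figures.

βl = 2π × 0.317 = 114°
tan(βl) = tan(114°) = -2.23
Z_in = Z_0·(Z_L + jZ_0·tanβl)/(Z_0 + jZ_L·tanβl)
     = 50·(147 − j178)/(-97.9 − j328)

Z_in ≈ 18.8 + j28 Ω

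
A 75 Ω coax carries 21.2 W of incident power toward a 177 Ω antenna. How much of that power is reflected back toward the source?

P_reflected ≈ 3.47 W

Γ = (177 − 75)/(177 + 75) = 0.405
|Γ|² = 0.164
P_refl = |Γ|²·P_inc = 3.47 W, P_del = (1 − |Γ|²)·P_inc = 17.7 W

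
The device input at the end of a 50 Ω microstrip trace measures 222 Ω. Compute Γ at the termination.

Γ = (Z_L − Z_0)/(Z_L + Z_0) = (222 − 50)/(222 + 50) = 172/272

Γ = 0.632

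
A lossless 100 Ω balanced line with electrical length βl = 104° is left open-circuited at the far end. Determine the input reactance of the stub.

tan(βl) = -4.01
For an open-circuited stub, Z_in = −jZ_0·cot(βl) = −jZ_0/tan(βl)

X_in ≈ 24.9 Ω (inductive)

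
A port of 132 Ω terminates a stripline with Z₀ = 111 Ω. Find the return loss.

RL ≈ 21.3 dB

Γ = (132 − 111)/(132 + 111) = 0.0864
RL = −20·log₁₀|Γ| = −20·log₁₀(0.0864)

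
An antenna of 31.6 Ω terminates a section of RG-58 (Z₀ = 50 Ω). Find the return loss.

Γ = (31.6 − 50)/(31.6 + 50) = -0.225
RL = −20·log₁₀|Γ| = −20·log₁₀(0.225)

RL ≈ 12.9 dB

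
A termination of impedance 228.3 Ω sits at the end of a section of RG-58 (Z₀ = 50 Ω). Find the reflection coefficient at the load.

Γ = (Z_L − Z_0)/(Z_L + Z_0) = (228.3 − 50)/(228.3 + 50) = 178.3/278.3

Γ = 0.641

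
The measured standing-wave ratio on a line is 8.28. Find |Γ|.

|Γ| = (S − 1)/(S + 1) = (8.28 − 1)/(8.28 + 1) = 7.28/9.28

|Γ| ≈ 0.784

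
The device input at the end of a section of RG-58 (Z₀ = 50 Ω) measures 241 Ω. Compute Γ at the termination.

Γ = 0.656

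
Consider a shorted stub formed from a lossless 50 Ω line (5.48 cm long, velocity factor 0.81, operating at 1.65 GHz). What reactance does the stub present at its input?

λ = v/f = 0.81·c / 1.65 GHz = 0.147 m
βl = 2π·l/λ = 2π × 0.372 = 134°
tan(βl) = -1.04
For a shorted stub, Z_in = jZ_0·tan(βl)

X_in ≈ -51.9 Ω (capacitive)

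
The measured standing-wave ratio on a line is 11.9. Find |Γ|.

|Γ| = (S − 1)/(S + 1) = (11.9 − 1)/(11.9 + 1) = 10.9/12.9

|Γ| ≈ 0.845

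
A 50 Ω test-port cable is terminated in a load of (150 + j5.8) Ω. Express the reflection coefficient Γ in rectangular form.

Γ = (Z_L − Z_0)/(Z_L + Z_0) = (100 + j5.8)/(200 + j5.8)

Γ ≈ 0.5 + j0.0145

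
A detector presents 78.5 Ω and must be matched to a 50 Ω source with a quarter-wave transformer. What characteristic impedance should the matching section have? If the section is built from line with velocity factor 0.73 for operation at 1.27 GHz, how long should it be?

Z_qwt ≈ 62.6 Ω; length ≈ 4.31 cm

Z_qwt = √(Z_0·R_L) = √(50 × 78.5) = √3925
λ = 0.73·c/f = 0.172 m, so l = λ/4 = 0.0431 m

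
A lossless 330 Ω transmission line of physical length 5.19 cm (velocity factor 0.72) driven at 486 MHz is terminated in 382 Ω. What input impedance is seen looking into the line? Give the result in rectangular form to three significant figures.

Z_in ≈ 331 − j48.4 Ω

λ = v/f = 0.72·c / 486 MHz = 0.444 m
βl = 2π·l/λ = 2π × 0.117 = 42°
tan(βl) = tan(42°) = 0.902
Z_in = Z_0·(Z_L + jZ_0·tanβl)/(Z_0 + jZ_L·tanβl)
     = 330·(382 + j298)/(330 + j344)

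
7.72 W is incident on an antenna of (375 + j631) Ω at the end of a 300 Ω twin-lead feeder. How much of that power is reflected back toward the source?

P_reflected ≈ 3.65 W

|Γ| = |(75 + j631)/(675 + j631)| = 0.688
|Γ|² = 0.473
P_refl = |Γ|²·P_inc = 3.65 W, P_del = (1 − |Γ|²)·P_inc = 4.07 W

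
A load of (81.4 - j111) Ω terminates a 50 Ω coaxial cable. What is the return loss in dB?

Γ = (31.4 − j111)/(131.4 − j111), |Γ| = 0.671
RL = −20·log₁₀|Γ| = −20·log₁₀(0.671)

RL ≈ 3.47 dB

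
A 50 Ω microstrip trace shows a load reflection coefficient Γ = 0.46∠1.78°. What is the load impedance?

Z_L = Z_0·(1 + Γ)/(1 − Γ) = 50·(1.46 + j0.0143)/(0.54 − j0.0143)

Z_L ≈ 135 + j4.89 Ω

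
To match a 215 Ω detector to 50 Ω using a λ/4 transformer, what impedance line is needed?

Z_qwt = √(Z_0·R_L) = √(50 × 215) = √10750

Z_qwt ≈ 104 Ω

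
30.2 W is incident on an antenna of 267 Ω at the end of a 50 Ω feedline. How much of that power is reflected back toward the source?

P_reflected ≈ 14.2 W

Γ = (267 − 50)/(267 + 50) = 0.685
|Γ|² = 0.469
P_refl = |Γ|²·P_inc = 14.2 W, P_del = (1 − |Γ|²)·P_inc = 16 W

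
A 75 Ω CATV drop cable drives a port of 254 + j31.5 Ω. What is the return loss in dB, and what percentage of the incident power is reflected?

Γ = (179 + j31.5)/(329 + j31.5), |Γ| = 0.55
RL = −20·log₁₀(0.55) = 5.19 dB
P_refl/P_inc = |Γ|² = 0.302

RL ≈ 5.19 dB; 30.2% of incident power reflected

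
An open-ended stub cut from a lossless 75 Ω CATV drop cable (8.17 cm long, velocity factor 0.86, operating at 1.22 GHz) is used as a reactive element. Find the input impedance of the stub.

λ = v/f = 0.86·c / 1.22 GHz = 0.211 m
βl = 2π·l/λ = 2π × 0.386 = 139°
tan(βl) = -0.867
For an open-ended stub, Z_in = −jZ_0·cot(βl) = −jZ_0/tan(βl)

Z_in ≈ +j86.5 Ω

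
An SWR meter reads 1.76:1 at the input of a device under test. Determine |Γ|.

|Γ| = (S − 1)/(S + 1) = (1.76 − 1)/(1.76 + 1) = 0.76/2.76

|Γ| ≈ 0.275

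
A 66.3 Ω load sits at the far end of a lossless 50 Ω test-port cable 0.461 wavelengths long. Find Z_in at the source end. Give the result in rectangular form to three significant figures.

βl = 2π × 0.461 = 166°
tan(βl) = tan(166°) = -0.25
Z_in = Z_0·(Z_L + jZ_0·tanβl)/(Z_0 + jZ_L·tanβl)
     = 50·(66.3 − j12.5)/(50 − j16.6)

Z_in ≈ 63.5 + j8.54 Ω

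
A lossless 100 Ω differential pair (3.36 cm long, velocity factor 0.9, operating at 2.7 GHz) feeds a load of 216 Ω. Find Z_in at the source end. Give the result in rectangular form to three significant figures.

λ = v/f = 0.9·c / 2.7 GHz = 0.1 m
βl = 2π·l/λ = 2π × 0.336 = 121°
tan(βl) = tan(121°) = -1.67
Z_in = Z_0·(Z_L + jZ_0·tanβl)/(Z_0 + jZ_L·tanβl)
     = 100·(216 − j167)/(100 − j360)

Z_in ≈ 58.4 + j43.8 Ω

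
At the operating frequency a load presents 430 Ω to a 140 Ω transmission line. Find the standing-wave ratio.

Γ = (430 − 140)/(430 + 140) = 0.509
VSWR = (1 + 0.509)/(1 − 0.509)

VSWR ≈ 3.07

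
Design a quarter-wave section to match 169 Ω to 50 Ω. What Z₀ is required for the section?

Z_qwt = √(Z_0·R_L) = √(50 × 169) = √8450

Z_qwt ≈ 91.9 Ω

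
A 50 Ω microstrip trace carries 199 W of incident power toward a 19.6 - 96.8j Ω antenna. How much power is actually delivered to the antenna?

|Γ| = |(-30.4 − j96.8)/(69.6 − j96.8)| = 0.851
|Γ|² = 0.724
P_refl = |Γ|²·P_inc = 144 W, P_del = (1 − |Γ|²)·P_inc = 54.9 W

P_delivered ≈ 54.9 W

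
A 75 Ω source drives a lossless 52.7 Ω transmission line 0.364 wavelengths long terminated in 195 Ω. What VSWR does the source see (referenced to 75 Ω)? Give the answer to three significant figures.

βl = 2π × 0.364 = 131°
tan(βl) = -1.15
Z_in = Z_0·(Z_L + jZ_0·tanβl)/(Z_0 + jZ_L·tanβl) = 23.7 + j40.3 Ω
Γ_s = (Z_in − Z_s)/(Z_in + Z_s) = (-51.3 + j40.3)/(98.7 + j40.3), |Γ_s| = 0.612
VSWR = (1 + |Γ_s|)/(1 − |Γ_s|)

VSWR ≈ 4.15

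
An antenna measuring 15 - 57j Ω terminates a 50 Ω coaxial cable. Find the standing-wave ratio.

Γ = (Z_L − Z_0)/(Z_L + Z_0) = (-35 − j57)/(65 − j57)
|Γ| = 66.9/86.5 = 0.774
VSWR = (1 + |Γ|)/(1 − |Γ|) = 1.77/0.226

VSWR ≈ 7.84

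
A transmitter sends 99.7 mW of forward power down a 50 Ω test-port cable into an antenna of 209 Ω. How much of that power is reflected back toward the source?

Γ = (209 − 50)/(209 + 50) = 0.614
|Γ|² = 0.377
P_refl = |Γ|²·P_inc = 37.6 mW, P_del = (1 − |Γ|²)·P_inc = 62.1 mW

P_reflected ≈ 37.6 mW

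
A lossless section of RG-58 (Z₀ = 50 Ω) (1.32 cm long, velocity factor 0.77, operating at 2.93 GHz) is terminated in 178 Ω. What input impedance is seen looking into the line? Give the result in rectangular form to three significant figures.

λ = v/f = 0.77·c / 2.93 GHz = 0.0788 m
βl = 2π·l/λ = 2π × 0.167 = 60.3°
tan(βl) = tan(60.3°) = 1.75
Z_in = Z_0·(Z_L + jZ_0·tanβl)/(Z_0 + jZ_L·tanβl)
     = 50·(178 + j87.6)/(50 + j312)

Z_in ≈ 18.2 − j25.6 Ω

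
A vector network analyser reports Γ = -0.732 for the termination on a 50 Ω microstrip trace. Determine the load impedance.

Z_L = Z_0·(1 + Γ)/(1 − Γ) = 50·(0.268)/(1.73)

Z_L ≈ 7.74 Ω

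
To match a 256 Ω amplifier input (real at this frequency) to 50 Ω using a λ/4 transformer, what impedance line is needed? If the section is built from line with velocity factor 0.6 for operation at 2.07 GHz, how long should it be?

Z_qwt = √(Z_0·R_L) = √(50 × 256) = √12800
λ = 0.6·c/f = 0.087 m, so l = λ/4 = 0.0217 m

Z_qwt ≈ 113 Ω; length ≈ 2.17 cm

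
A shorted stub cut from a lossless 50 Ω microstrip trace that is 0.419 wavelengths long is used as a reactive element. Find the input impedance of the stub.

Z_in ≈ −j27.9 Ω

βl = 2π × 0.419 = 151°
tan(βl) = -0.558
For a shorted stub, Z_in = jZ_0·tan(βl)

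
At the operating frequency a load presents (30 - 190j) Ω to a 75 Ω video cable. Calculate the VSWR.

Γ = (Z_L − Z_0)/(Z_L + Z_0) = (-45 − j190)/(105 − j190)
|Γ| = 195/217 = 0.899
VSWR = (1 + |Γ|)/(1 − |Γ|) = 1.9/0.101

VSWR ≈ 18.9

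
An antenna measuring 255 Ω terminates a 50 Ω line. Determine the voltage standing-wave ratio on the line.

VSWR ≈ 5.1

For a purely resistive load, VSWR = R_L/Z_0 or Z_0/R_L (whichever > 1) = 255/50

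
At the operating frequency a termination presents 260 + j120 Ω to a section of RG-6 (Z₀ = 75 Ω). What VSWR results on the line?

VSWR ≈ 4.26

Γ = (Z_L − Z_0)/(Z_L + Z_0) = (185 + j120)/(335 + j120)
|Γ| = 221/356 = 0.62
VSWR = (1 + |Γ|)/(1 − |Γ|) = 1.62/0.38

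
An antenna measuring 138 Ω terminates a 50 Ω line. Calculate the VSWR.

VSWR ≈ 2.76

For a purely resistive load, VSWR = R_L/Z_0 or Z_0/R_L (whichever > 1) = 138/50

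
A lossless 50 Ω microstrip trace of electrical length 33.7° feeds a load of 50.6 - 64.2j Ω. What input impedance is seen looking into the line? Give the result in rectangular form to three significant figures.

tan(βl) = tan(33.7°) = 0.667
Z_in = Z_0·(Z_L + jZ_0·tanβl)/(Z_0 + jZ_L·tanβl)
     = 50·(50.6 − j30.9)/(92.8 + j33.7)

Z_in ≈ 18.7 − j23.4 Ω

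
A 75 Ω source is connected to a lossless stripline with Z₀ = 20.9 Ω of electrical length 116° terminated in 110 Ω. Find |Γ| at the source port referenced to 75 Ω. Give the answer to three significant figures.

|Γ| ≈ 0.88

tan(βl) = -2.05
Z_in = Z_0·(Z_L + jZ_0·tanβl)/(Z_0 + jZ_L·tanβl) = 4.87 + j9.74 Ω
Γ_s = (Z_in − Z_s)/(Z_in + Z_s) = (-70.1 + j9.74)/(79.9 + j9.74), |Γ_s| = 0.88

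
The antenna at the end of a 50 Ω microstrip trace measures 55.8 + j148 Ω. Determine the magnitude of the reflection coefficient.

|Γ| ≈ 0.814

Γ = (Z_L − Z_0)/(Z_L + Z_0) = (5.8 + j148)/(105.8 + j148)
|Γ| = 148/182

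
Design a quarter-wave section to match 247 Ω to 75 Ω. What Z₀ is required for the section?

Z_qwt = √(Z_0·R_L) = √(75 × 247) = √18520

Z_qwt ≈ 136 Ω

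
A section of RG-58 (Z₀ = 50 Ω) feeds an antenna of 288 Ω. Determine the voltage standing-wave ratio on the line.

Γ = (288 − 50)/(288 + 50) = 0.704
VSWR = (1 + 0.704)/(1 − 0.704)

VSWR ≈ 5.76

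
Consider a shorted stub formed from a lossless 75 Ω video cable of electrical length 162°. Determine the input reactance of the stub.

X_in ≈ -24.4 Ω (capacitive)

tan(βl) = -0.325
For a shorted stub, Z_in = jZ_0·tan(βl)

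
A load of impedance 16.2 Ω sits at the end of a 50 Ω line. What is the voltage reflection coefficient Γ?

Γ = (Z_L − Z_0)/(Z_L + Z_0) = (16.2 − 50)/(16.2 + 50) = -33.8/66.2

Γ = -0.511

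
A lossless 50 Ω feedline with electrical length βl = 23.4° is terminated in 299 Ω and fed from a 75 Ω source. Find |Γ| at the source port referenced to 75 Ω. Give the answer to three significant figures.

tan(βl) = 0.433
Z_in = Z_0·(Z_L + jZ_0·tanβl)/(Z_0 + jZ_L·tanβl) = 46.1 − j97.7 Ω
Γ_s = (Z_in − Z_s)/(Z_in + Z_s) = (-28.9 − j97.7)/(121 − j97.7), |Γ_s| = 0.655

|Γ| ≈ 0.655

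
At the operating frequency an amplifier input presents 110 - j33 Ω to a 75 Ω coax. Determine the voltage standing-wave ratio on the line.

VSWR ≈ 1.69

Γ = (Z_L − Z_0)/(Z_L + Z_0) = (35 − j33)/(185 − j33)
|Γ| = 48.1/188 = 0.256
VSWR = (1 + |Γ|)/(1 − |Γ|) = 1.26/0.744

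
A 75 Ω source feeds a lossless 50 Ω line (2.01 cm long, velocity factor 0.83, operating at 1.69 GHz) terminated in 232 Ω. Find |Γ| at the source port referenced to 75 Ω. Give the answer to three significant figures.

λ = v/f = 0.83·c / 1.69 GHz = 0.147 m
βl = 2π·l/λ = 2π × 0.136 = 49.1°
tan(βl) = 1.15
Z_in = Z_0·(Z_L + jZ_0·tanβl)/(Z_0 + jZ_L·tanβl) = 18.2 − j39.9 Ω
Γ_s = (Z_in − Z_s)/(Z_in + Z_s) = (-56.8 − j39.9)/(93.2 − j39.9), |Γ_s| = 0.684

|Γ| ≈ 0.684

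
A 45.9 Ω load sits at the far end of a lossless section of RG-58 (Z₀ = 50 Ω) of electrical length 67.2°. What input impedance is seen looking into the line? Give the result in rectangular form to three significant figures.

tan(βl) = tan(67.2°) = 2.38
Z_in = Z_0·(Z_L + jZ_0·tanβl)/(Z_0 + jZ_L·tanβl)
     = 50·(45.9 + j119)/(50 + j109)

Z_in ≈ 53 + j3.24 Ω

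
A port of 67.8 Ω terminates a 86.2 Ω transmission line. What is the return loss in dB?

RL ≈ 18.5 dB

Γ = (67.8 − 86.2)/(67.8 + 86.2) = -0.119
RL = −20·log₁₀|Γ| = −20·log₁₀(0.119)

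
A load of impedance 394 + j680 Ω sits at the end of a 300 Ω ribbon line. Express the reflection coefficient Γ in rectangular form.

Γ ≈ 0.559 + j0.432

Γ = (Z_L − Z_0)/(Z_L + Z_0) = (94 + j680)/(694 + j680)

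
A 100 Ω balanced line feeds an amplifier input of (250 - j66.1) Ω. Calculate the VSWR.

VSWR ≈ 2.71

Γ = (Z_L − Z_0)/(Z_L + Z_0) = (150 − j66.1)/(350 − j66.1)
|Γ| = 164/356 = 0.46
VSWR = (1 + |Γ|)/(1 − |Γ|) = 1.46/0.54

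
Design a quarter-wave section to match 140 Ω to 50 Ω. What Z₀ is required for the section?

Z_qwt ≈ 83.7 Ω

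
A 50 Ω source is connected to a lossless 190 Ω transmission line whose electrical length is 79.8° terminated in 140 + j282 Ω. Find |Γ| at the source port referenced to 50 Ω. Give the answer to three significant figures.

|Γ| ≈ 0.795

tan(βl) = 5.56
Z_in = Z_0·(Z_L + jZ_0·tanβl)/(Z_0 + jZ_L·tanβl) = 64.4 − j148 Ω
Γ_s = (Z_in − Z_s)/(Z_in + Z_s) = (14.4 − j148)/(114 − j148), |Γ_s| = 0.795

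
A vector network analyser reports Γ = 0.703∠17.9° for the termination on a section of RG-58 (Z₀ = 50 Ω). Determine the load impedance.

Z_L = Z_0·(1 + Γ)/(1 − Γ) = 50·(1.67 + j0.216)/(0.331 − j0.216)

Z_L ≈ 162 + j138 Ω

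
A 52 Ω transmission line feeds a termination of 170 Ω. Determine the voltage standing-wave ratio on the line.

Γ = (170 − 52)/(170 + 52) = 0.532
VSWR = (1 + 0.532)/(1 − 0.532)

VSWR ≈ 3.27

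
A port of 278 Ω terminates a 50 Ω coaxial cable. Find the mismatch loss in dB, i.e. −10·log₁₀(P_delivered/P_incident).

mismatch loss ≈ 2.87 dB

Γ = (278 − 50)/(278 + 50) = 0.695
|Γ|² = 0.483, so P_del/P_inc = 1 − |Γ|² = 0.517
ML = −10·log₁₀(1 − |Γ|²)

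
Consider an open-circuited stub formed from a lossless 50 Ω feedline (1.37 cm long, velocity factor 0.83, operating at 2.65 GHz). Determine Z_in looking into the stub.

λ = v/f = 0.83·c / 2.65 GHz = 0.094 m
βl = 2π·l/λ = 2π × 0.146 = 52.5°
tan(βl) = 1.3
For an open-circuited stub, Z_in = −jZ_0·cot(βl) = −jZ_0/tan(βl)

Z_in ≈ −j38.4 Ω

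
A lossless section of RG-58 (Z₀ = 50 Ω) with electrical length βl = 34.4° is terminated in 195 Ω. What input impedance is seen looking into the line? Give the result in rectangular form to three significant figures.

Z_in ≈ 35.2 − j59.8 Ω

tan(βl) = tan(34.4°) = 0.685
Z_in = Z_0·(Z_L + jZ_0·tanβl)/(Z_0 + jZ_L·tanβl)
     = 50·(195 + j34.2)/(50 + j134)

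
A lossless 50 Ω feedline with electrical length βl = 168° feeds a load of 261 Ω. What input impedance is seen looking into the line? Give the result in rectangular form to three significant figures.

tan(βl) = tan(168°) = -0.213
Z_in = Z_0·(Z_L + jZ_0·tanβl)/(Z_0 + jZ_L·tanβl)
     = 50·(261 − j10.6)/(50 − j55.5)

Z_in ≈ 122 + j125 Ω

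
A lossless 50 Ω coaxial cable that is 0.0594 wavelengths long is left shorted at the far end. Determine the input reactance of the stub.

βl = 2π × 0.0594 = 21.4°
tan(βl) = 0.392
For a shorted stub, Z_in = jZ_0·tan(βl)

X_in ≈ 19.6 Ω (inductive)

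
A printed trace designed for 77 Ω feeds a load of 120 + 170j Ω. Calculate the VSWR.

Γ = (Z_L − Z_0)/(Z_L + Z_0) = (43 + j170)/(197 + j170)
|Γ| = 175/260 = 0.674
VSWR = (1 + |Γ|)/(1 − |Γ|) = 1.67/0.326

VSWR ≈ 5.13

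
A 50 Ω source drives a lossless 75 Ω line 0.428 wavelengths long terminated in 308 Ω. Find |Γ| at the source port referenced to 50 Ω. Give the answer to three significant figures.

βl = 2π × 0.428 = 154°
tan(βl) = -0.486
Z_in = Z_0·(Z_L + jZ_0·tanβl)/(Z_0 + jZ_L·tanβl) = 76.4 + j116 Ω
Γ_s = (Z_in − Z_s)/(Z_in + Z_s) = (26.4 + j116)/(126 + j116), |Γ_s| = 0.694

|Γ| ≈ 0.694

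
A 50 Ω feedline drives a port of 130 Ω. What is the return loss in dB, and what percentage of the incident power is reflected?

Γ = (130 − 50)/(130 + 50) = 0.444
RL = −20·log₁₀(0.444) = 7.04 dB
P_refl/P_inc = |Γ|² = 0.198

RL ≈ 7.04 dB; 19.8% of incident power reflected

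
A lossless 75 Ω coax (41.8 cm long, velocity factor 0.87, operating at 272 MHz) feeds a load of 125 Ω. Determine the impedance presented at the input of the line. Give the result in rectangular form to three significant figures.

Z_in ≈ 98 + j37.8 Ω

λ = v/f = 0.87·c / 272 MHz = 0.96 m
βl = 2π·l/λ = 2π × 0.436 = 157°
tan(βl) = tan(157°) = -0.428
Z_in = Z_0·(Z_L + jZ_0·tanβl)/(Z_0 + jZ_L·tanβl)
     = 75·(125 − j32.1)/(75 − j53.5)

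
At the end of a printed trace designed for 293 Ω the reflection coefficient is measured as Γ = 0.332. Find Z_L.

Z_L ≈ 584 Ω

Z_L = Z_0·(1 + Γ)/(1 − Γ) = 293·(1.33)/(0.668)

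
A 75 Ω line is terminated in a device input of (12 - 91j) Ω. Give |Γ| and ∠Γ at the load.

Γ = (Z_L − Z_0)/(Z_L + Z_0) = (-63 − j91)/(87 − j91)
|Γ| = 111/126 = 0.879

Γ ≈ 0.879 ∠ -78.4°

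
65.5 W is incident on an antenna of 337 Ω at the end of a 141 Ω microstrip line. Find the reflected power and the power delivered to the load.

P_reflected ≈ 11 W; P_delivered ≈ 54.5 W

Γ = (337 − 141)/(337 + 141) = 0.41
|Γ|² = 0.168
P_refl = |Γ|²·P_inc = 11 W, P_del = (1 − |Γ|²)·P_inc = 54.5 W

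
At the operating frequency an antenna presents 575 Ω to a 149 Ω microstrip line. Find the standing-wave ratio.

VSWR ≈ 3.86

For a purely resistive load, VSWR = R_L/Z_0 or Z_0/R_L (whichever > 1) = 575/149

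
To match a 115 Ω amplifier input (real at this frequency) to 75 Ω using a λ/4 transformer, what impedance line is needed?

Z_qwt = √(Z_0·R_L) = √(75 × 115) = √8625

Z_qwt ≈ 92.9 Ω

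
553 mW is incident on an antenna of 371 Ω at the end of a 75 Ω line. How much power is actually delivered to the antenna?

P_delivered ≈ 309 mW

Γ = (371 − 75)/(371 + 75) = 0.664
|Γ|² = 0.44
P_refl = |Γ|²·P_inc = 244 mW, P_del = (1 − |Γ|²)·P_inc = 309 mW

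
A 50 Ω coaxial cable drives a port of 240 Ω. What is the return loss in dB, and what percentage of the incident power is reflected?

RL ≈ 3.67 dB; 42.9% of incident power reflected

Γ = (240 − 50)/(240 + 50) = 0.655
RL = −20·log₁₀(0.655) = 3.67 dB
P_refl/P_inc = |Γ|² = 0.429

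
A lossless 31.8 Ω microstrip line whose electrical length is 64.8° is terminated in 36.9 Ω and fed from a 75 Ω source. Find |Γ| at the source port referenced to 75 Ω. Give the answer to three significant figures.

|Γ| ≈ 0.447

tan(βl) = 2.13
Z_in = Z_0·(Z_L + jZ_0·tanβl)/(Z_0 + jZ_L·tanβl) = 28.7 − j3.31 Ω
Γ_s = (Z_in − Z_s)/(Z_in + Z_s) = (-46.3 − j3.31)/(104 − j3.31), |Γ_s| = 0.447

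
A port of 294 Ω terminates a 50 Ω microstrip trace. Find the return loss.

Γ = (294 − 50)/(294 + 50) = 0.709
RL = −20·log₁₀|Γ| = −20·log₁₀(0.709)

RL ≈ 2.98 dB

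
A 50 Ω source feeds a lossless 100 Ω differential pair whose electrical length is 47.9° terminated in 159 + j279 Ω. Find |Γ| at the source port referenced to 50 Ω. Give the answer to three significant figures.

tan(βl) = 1.11
Z_in = Z_0·(Z_L + jZ_0·tanβl)/(Z_0 + jZ_L·tanβl) = 47.4 − j147 Ω
Γ_s = (Z_in − Z_s)/(Z_in + Z_s) = (-2.55 − j147)/(97.4 − j147), |Γ_s| = 0.833

|Γ| ≈ 0.833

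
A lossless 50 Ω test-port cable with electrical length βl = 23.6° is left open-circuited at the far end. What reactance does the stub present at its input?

tan(βl) = 0.437
For an open-circuited stub, Z_in = −jZ_0·cot(βl) = −jZ_0/tan(βl)

X_in ≈ -114 Ω (capacitive)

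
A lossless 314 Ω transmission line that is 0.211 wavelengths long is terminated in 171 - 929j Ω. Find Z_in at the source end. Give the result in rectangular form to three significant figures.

Z_in ≈ 17.2 + j22.5 Ω

βl = 2π × 0.211 = 76°
tan(βl) = tan(76°) = 4
Z_in = Z_0·(Z_L + jZ_0·tanβl)/(Z_0 + jZ_L·tanβl)
     = 314·(171 + j327)/(4030 + j684)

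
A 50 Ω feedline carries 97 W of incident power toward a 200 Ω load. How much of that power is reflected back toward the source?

Γ = (200 − 50)/(200 + 50) = 0.6
|Γ|² = 0.36
P_refl = |Γ|²·P_inc = 34.9 W, P_del = (1 − |Γ|²)·P_inc = 62.1 W

P_reflected ≈ 34.9 W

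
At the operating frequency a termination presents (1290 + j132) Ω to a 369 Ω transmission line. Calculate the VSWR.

VSWR ≈ 3.54

Γ = (Z_L − Z_0)/(Z_L + Z_0) = (921 + j132)/(1659 + j132)
|Γ| = 930/1660 = 0.559
VSWR = (1 + |Γ|)/(1 − |Γ|) = 1.56/0.441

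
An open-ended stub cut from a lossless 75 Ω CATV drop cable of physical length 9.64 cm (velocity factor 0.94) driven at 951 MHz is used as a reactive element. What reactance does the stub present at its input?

X_in ≈ 38.3 Ω (inductive)

λ = v/f = 0.94·c / 951 MHz = 0.297 m
βl = 2π·l/λ = 2π × 0.325 = 117°
tan(βl) = -1.96
For an open-ended stub, Z_in = −jZ_0·cot(βl) = −jZ_0/tan(βl)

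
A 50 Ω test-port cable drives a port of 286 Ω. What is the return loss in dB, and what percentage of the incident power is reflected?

Γ = (286 − 50)/(286 + 50) = 0.702
RL = −20·log₁₀(0.702) = 3.07 dB
P_refl/P_inc = |Γ|² = 0.493

RL ≈ 3.07 dB; 49.3% of incident power reflected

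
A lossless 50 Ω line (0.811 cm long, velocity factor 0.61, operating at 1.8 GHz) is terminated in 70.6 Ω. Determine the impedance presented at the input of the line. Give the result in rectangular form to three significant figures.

λ = v/f = 0.61·c / 1.8 GHz = 0.102 m
βl = 2π·l/λ = 2π × 0.0798 = 28.7°
tan(βl) = tan(28.7°) = 0.548
Z_in = Z_0·(Z_L + jZ_0·tanβl)/(Z_0 + jZ_L·tanβl)
     = 50·(70.6 + j27.4)/(50 + j38.7)

Z_in ≈ 57.4 − j17 Ω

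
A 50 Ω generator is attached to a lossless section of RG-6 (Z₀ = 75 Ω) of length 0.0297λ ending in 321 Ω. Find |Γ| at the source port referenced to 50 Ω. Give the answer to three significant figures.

|Γ| ≈ 0.726

βl = 2π × 0.0297 = 10.7°
tan(βl) = 0.189
Z_in = Z_0·(Z_L + jZ_0·tanβl)/(Z_0 + jZ_L·tanβl) = 201 − j148 Ω
Γ_s = (Z_in − Z_s)/(Z_in + Z_s) = (151 − j148)/(251 − j148), |Γ_s| = 0.726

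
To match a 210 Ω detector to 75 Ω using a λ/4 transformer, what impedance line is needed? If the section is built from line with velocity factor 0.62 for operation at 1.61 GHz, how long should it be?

Z_qwt = √(Z_0·R_L) = √(75 × 210) = √15750
λ = 0.62·c/f = 0.116 m, so l = λ/4 = 0.0289 m

Z_qwt ≈ 125 Ω; length ≈ 2.89 cm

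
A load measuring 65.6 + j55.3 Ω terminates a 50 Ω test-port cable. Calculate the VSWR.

Γ = (Z_L − Z_0)/(Z_L + Z_0) = (15.6 + j55.3)/(115.6 + j55.3)
|Γ| = 57.5/128 = 0.448
VSWR = (1 + |Γ|)/(1 − |Γ|) = 1.45/0.552

VSWR ≈ 2.63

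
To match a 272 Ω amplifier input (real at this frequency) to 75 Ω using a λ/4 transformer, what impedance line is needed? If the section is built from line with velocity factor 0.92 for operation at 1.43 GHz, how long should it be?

Z_qwt ≈ 143 Ω; length ≈ 4.83 cm

Z_qwt = √(Z_0·R_L) = √(75 × 272) = √20400
λ = 0.92·c/f = 0.193 m, so l = λ/4 = 0.0483 m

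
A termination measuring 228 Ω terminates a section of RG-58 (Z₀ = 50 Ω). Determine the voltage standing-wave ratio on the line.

Γ = (228 − 50)/(228 + 50) = 0.64
VSWR = (1 + 0.64)/(1 − 0.64)

VSWR ≈ 4.56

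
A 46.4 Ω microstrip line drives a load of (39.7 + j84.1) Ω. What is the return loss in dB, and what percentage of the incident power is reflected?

Γ = (-6.7 + j84.1)/(86.1 + j84.1), |Γ| = 0.701
RL = −20·log₁₀(0.701) = 3.09 dB
P_refl/P_inc = |Γ|² = 0.491

RL ≈ 3.09 dB; 49.1% of incident power reflected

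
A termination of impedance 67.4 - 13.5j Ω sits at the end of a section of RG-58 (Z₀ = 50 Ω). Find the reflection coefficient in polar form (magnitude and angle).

Γ ≈ 0.186 ∠ -31.2°

Γ = (Z_L − Z_0)/(Z_L + Z_0) = (17.4 − j13.5)/(117.4 − j13.5)
|Γ| = 22/118 = 0.186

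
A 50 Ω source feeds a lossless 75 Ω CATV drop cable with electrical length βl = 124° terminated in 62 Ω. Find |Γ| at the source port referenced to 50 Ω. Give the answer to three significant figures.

|Γ| ≈ 0.25

tan(βl) = -1.48
Z_in = Z_0·(Z_L + jZ_0·tanβl)/(Z_0 + jZ_L·tanβl) = 79.2 − j14.1 Ω
Γ_s = (Z_in − Z_s)/(Z_in + Z_s) = (29.2 − j14.1)/(129 − j14.1), |Γ_s| = 0.25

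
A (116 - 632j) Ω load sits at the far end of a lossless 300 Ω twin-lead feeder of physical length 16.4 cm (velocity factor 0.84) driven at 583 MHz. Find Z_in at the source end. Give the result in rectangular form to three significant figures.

λ = v/f = 0.84·c / 583 MHz = 0.432 m
βl = 2π·l/λ = 2π × 0.379 = 137°
tan(βl) = tan(137°) = -0.946
Z_in = Z_0·(Z_L + jZ_0·tanβl)/(Z_0 + jZ_L·tanβl)
     = 300·(116 − j916)/(-298 − j110)

Z_in ≈ 196 + j850 Ω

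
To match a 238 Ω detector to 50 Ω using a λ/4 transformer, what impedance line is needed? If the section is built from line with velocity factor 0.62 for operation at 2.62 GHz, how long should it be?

Z_qwt ≈ 109 Ω; length ≈ 1.77 cm

Z_qwt = √(Z_0·R_L) = √(50 × 238) = √11900
λ = 0.62·c/f = 0.071 m, so l = λ/4 = 0.0177 m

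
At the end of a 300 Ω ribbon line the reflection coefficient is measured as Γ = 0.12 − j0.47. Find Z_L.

Z_L = Z_0·(1 + Γ)/(1 − Γ) = 300·(1.12 − j0.47)/(0.88 + j0.47)

Z_L ≈ 230 − j283 Ω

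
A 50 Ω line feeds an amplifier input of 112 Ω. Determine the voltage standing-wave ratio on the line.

Γ = (112 − 50)/(112 + 50) = 0.383
VSWR = (1 + 0.383)/(1 − 0.383)

VSWR ≈ 2.24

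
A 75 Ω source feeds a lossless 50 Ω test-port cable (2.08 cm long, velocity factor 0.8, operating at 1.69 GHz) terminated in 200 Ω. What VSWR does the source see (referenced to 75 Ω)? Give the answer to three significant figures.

VSWR ≈ 4.81

λ = v/f = 0.8·c / 1.69 GHz = 0.142 m
βl = 2π·l/λ = 2π × 0.146 = 52.7°
tan(βl) = 1.31
Z_in = Z_0·(Z_L + jZ_0·tanβl)/(Z_0 + jZ_L·tanβl) = 19 − j34.4 Ω
Γ_s = (Z_in − Z_s)/(Z_in + Z_s) = (-56 − j34.4)/(94 − j34.4), |Γ_s| = 0.656
VSWR = (1 + |Γ_s|)/(1 − |Γ_s|)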